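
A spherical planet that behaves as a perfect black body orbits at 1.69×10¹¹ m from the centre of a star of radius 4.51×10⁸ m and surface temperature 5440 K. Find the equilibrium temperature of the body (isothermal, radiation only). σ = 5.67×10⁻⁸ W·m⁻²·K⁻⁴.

T ≈ 199 K

The star's surface emits σT_*⁴; at distance d the flux is S = σT_*⁴(R_*/d)².
S = 5.67×10⁻⁸·(5440)⁴·(4.51×10⁸/1.69×10¹¹)² = 353.6 W/m².
For an isothermal sphere T⁴ = (1−a)S/(4σ) = 1.559×10⁹ K⁴.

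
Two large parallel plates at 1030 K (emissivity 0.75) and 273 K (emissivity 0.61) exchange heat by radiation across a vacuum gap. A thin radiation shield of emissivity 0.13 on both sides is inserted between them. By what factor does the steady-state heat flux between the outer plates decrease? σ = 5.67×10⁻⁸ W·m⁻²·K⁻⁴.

factor ≈ 8.29

Without shield: q₀ = σΔ(T⁴)/(1/ε₁+1/ε₂−1) with denominator 1.973.
With shield the two gaps are in series; the resistances add: (1/ε₁+1/ε_s−1)+(1/ε_s+1/ε₂−1) = 8.026+8.332 = 16.36.
Heat-flux ratio q₀/q = 16.36/1.973.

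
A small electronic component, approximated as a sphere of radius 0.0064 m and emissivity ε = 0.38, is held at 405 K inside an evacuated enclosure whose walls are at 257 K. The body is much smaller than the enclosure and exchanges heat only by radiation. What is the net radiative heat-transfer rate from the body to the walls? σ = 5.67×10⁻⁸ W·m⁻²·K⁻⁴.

For a small grey body in a large enclosure: P_net = εσA(T_body⁴ − T_wall⁴).
A = 4πr² = 5.147×10⁻⁴ m²; T_body⁴ − T_wall⁴ = 2.690×10¹⁰ − 4.362×10⁹ = 2.254×10¹⁰ K⁴.
|P_net| = 0.38·5.67×10⁻⁸·5.147×10⁻⁴·2.254×10¹⁰.

P_net ≈ 0.250 W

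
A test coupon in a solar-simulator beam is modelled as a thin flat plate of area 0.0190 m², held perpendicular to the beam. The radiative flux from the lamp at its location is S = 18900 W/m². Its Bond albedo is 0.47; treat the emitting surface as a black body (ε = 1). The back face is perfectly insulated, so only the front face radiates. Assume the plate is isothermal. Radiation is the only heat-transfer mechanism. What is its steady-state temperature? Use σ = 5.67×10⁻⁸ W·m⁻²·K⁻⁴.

At equilibrium, absorbed power = emitted power.
Absorbing cross-section = A = 0.01900 m²; emitting surface = A = 0.01900 m² (ratio 1).
(1−a)S·A_cross = εσ·A_surf·T⁴  ⇒  T⁴ = (1−a)S/(1σ).
T⁴ = 0.530·18900/(1·5.67×10⁻⁸) = 1.767×10¹¹ K⁴.
T = (1.767×10¹¹)^(1/4).

T ≈ 648 K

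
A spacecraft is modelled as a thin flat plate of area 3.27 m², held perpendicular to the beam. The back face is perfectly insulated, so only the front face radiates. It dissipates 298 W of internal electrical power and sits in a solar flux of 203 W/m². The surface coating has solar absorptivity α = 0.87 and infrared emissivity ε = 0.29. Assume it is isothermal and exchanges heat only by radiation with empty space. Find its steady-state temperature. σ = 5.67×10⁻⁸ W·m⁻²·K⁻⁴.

At steady state, absorbed solar power + internal power = radiated power.
Absorbed: α·S·A_cross = 0.87·203·3.270 = 577.5 W (cross-section A).
Total input = 577.5 + 298 = 875.5 W.
Radiated: εσ·A_surf·T⁴ with A_surf = A = 3.270 m².
T⁴ = 875.5/(0.29·5.67×10⁻⁸·3.270) = 1.628×10¹⁰ K⁴.

T ≈ 357 K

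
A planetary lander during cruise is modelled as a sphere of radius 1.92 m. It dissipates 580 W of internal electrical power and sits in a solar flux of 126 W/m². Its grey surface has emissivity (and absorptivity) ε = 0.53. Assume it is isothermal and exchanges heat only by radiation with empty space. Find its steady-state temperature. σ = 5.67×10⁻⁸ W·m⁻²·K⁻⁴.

T ≈ 177 K

At steady state, absorbed solar power + internal power = radiated power.
Absorbed: α·S·A_cross = 0.53·126·11.58 = 773.4 W (cross-section πr²).
Total input = 773.4 + 580 = 1353 W.
Radiated: εσ·A_surf·T⁴ with A_surf = 4πr² = 46.32 m².
T⁴ = 1353/(0.53·5.67×10⁻⁸·46.32) = 9.722×10⁸ K⁴.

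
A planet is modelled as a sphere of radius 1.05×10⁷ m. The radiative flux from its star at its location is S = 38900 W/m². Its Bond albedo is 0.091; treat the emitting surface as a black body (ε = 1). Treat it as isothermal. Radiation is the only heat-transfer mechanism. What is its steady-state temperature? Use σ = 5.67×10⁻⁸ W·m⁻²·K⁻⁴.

At equilibrium, absorbed power = emitted power.
Absorbing cross-section = πr² = 3.464×10¹⁴ m²; emitting surface = 4πr² = 1.385×10¹⁵ m² (ratio 4).
(1−a)S·A_cross = εσ·A_surf·T⁴  ⇒  T⁴ = (1−a)S/(4σ).
T⁴ = 0.909·38900/(4·5.67×10⁻⁸) = 1.559×10¹¹ K⁴.
T = (1.559×10¹¹)^(1/4).

T ≈ 628 K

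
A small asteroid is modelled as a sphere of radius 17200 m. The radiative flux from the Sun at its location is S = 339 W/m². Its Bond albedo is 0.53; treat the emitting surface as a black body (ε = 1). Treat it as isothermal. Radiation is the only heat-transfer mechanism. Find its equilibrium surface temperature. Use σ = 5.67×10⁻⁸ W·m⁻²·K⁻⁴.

At equilibrium, absorbed power = emitted power.
Absorbing cross-section = πr² = 9.294×10⁸ m²; emitting surface = 4πr² = 3.718×10⁹ m² (ratio 4).
(1−a)S·A_cross = εσ·A_surf·T⁴  ⇒  T⁴ = (1−a)S/(4σ).
T⁴ = 0.470·339/(4·5.67×10⁻⁸) = 7.025×10⁸ K⁴.
T = (7.025×10⁸)^(1/4).

T ≈ 163 K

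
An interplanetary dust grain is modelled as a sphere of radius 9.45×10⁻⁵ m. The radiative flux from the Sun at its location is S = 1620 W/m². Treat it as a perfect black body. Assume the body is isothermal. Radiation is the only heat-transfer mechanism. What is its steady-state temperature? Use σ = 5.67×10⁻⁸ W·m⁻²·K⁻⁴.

T ≈ 291 K

At equilibrium, absorbed power = emitted power.
Absorbing cross-section = πr² = 2.806×10⁻⁸ m²; emitting surface = 4πr² = 1.122×10⁻⁷ m² (ratio 4).
S·A_cross = εσ·A_surf·T⁴  ⇒  T⁴ = S/(4σ).
T⁴ = 1.00·1620/(4·5.67×10⁻⁸) = 7.143×10⁹ K⁴.
T = (7.143×10⁹)^(1/4).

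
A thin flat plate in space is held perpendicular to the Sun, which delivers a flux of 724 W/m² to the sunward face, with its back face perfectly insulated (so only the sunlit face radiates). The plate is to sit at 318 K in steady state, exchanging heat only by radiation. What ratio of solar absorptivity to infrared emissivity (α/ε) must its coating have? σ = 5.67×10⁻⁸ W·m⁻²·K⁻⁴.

Balance: αS·A = εσ·1A·T⁴ ⇒ α/ε = σT⁴/S.
α/ε = 5.67×10⁻⁸·(318)⁴/724 = 5.67×10⁻⁸·1.023×10¹⁰/724.

α/ε ≈ 0.801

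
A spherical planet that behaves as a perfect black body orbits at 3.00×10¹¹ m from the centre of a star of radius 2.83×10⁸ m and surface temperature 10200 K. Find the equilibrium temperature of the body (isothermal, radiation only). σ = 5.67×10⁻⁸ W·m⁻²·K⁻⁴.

The star's surface emits σT_*⁴; at distance d the flux is S = σT_*⁴(R_*/d)².
S = 5.67×10⁻⁸·(10200)⁴·(2.83×10⁸/3.00×10¹¹)² = 546.2 W/m².
For an isothermal sphere T⁴ = (1−a)S/(4σ) = 2.408×10⁹ K⁴.

T ≈ 222 K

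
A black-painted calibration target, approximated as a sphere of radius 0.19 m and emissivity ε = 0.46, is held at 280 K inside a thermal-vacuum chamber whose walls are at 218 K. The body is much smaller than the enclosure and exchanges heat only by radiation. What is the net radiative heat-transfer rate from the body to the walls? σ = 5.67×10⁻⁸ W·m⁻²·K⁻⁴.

P_net ≈ 46.0 W

For a small grey body in a large enclosure: P_net = εσA(T_body⁴ − T_wall⁴).
A = 4πr² = 0.4536 m²; T_body⁴ − T_wall⁴ = 6.147×10⁹ − 2.259×10⁹ = 3.888×10⁹ K⁴.
|P_net| = 0.46·5.67×10⁻⁸·0.4536·3.888×10⁹.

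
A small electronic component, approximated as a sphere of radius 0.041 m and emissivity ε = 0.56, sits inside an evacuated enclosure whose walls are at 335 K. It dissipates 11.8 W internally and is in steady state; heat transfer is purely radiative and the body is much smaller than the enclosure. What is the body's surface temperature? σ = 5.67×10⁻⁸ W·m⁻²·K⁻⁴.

For a small grey body in a large enclosure, net radiated power = εσA(T⁴ − T_w⁴).
Steady state: P = εσA(T⁴ − T_w⁴) with A = 4πr² = 0.02112 m².
T⁴ = P/(εσA) + T_w⁴ = 11.8/(0.56·5.67×10⁻⁸·0.02112) + (335)⁴
    = 1.759×10¹⁰ + 1.259×10¹⁰ = 3.019×10¹⁰ K⁴.

T ≈ 417 K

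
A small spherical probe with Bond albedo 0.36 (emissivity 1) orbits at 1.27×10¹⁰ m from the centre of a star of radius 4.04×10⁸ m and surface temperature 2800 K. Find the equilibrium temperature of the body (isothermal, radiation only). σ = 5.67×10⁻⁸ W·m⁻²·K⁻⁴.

The star's surface emits σT_*⁴; at distance d the flux is S = σT_*⁴(R_*/d)².
S = 5.67×10⁻⁸·(2800)⁴·(4.04×10⁸/1.27×10¹⁰)² = 3527 W/m².
For an isothermal sphere T⁴ = (1−a)S/(4σ) = 9.952×10⁹ K⁴.

T ≈ 316 K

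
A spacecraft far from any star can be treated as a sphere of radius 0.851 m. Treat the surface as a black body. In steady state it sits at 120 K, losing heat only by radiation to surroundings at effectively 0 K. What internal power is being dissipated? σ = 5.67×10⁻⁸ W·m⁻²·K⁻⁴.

P ≈ 107 W

Steady state: P = εσA T⁴.
A = 4πr² = 9.101 m²; T⁴ = (120)⁴ = 2.074×10⁸ K⁴.
P = 1.0 × 5.67×10⁻⁸ × 9.101 × 2.074×10⁸.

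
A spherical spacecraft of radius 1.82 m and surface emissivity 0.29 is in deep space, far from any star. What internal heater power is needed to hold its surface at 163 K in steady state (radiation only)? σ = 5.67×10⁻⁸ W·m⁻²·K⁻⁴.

P = εσ·4πr²·T⁴.
4πr² = 41.62 m²; T⁴ = 7.059×10⁸ K⁴.
P = 0.29·5.67×10⁻⁸·41.62·7.059×10⁸.

P ≈ 483 W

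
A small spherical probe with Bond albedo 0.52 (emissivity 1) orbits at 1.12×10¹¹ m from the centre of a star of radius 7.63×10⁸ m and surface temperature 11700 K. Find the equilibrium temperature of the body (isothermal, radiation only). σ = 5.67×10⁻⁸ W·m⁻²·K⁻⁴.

The star's surface emits σT_*⁴; at distance d the flux is S = σT_*⁴(R_*/d)².
S = 5.67×10⁻⁸·(11700)⁴·(7.63×10⁸/1.12×10¹¹)² = 49310 W/m².
For an isothermal sphere T⁴ = (1−a)S/(4σ) = 1.044×10¹¹ K⁴.

T ≈ 568 K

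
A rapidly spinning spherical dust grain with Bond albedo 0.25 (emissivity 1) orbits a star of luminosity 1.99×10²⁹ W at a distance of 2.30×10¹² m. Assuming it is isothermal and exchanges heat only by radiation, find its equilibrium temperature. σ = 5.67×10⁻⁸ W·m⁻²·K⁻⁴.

First find the stellar flux at distance d: S = L/(4πd²) = 1.99×10²⁹/(4π·(2.30×10¹²)²) = 2994 W/m².
For an isothermal sphere, absorbed (1−a)S·πr² = emitted σ·4πr²·T⁴, so T⁴ = (1−a)S/(4σ).
T⁴ = 0.750·2994/(4·5.67×10⁻⁸) = 9.899×10⁹ K⁴.

T ≈ 315 K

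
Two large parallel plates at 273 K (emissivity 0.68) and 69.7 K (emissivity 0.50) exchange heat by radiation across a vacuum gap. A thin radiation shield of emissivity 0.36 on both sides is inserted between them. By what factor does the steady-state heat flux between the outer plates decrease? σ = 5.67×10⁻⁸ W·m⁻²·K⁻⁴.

factor ≈ 2.84

Without shield: q₀ = σΔ(T⁴)/(1/ε₁+1/ε₂−1) with denominator 2.471.
With shield the two gaps are in series; the resistances add: (1/ε₁+1/ε_s−1)+(1/ε_s+1/ε₂−1) = 3.248+3.778 = 7.026.
Heat-flux ratio q₀/q = 7.026/2.471.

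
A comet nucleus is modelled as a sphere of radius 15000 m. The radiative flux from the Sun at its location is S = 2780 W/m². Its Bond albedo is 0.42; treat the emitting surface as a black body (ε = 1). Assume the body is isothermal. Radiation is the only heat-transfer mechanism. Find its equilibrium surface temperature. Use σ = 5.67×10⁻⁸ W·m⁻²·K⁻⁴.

T ≈ 290 K

At equilibrium, absorbed power = emitted power.
Absorbing cross-section = πr² = 7.069×10⁸ m²; emitting surface = 4πr² = 2.827×10⁹ m² (ratio 4).
(1−a)S·A_cross = εσ·A_surf·T⁴  ⇒  T⁴ = (1−a)S/(4σ).
T⁴ = 0.580·2780/(4·5.67×10⁻⁸) = 7.109×10⁹ K⁴.
T = (7.109×10⁹)^(1/4).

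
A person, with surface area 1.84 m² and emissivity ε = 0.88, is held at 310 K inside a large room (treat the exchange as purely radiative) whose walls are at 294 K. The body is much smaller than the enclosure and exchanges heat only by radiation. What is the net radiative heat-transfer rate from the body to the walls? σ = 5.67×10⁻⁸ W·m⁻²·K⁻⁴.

For a small grey body in a large enclosure: P_net = εσA(T_body⁴ − T_wall⁴).
A = 1.84 m²; T_body⁴ − T_wall⁴ = 9.235×10⁹ − 7.471×10⁹ = 1.764×10⁹ K⁴.
|P_net| = 0.88·5.67×10⁻⁸·1.840·1.764×10⁹.

P_net ≈ 162 W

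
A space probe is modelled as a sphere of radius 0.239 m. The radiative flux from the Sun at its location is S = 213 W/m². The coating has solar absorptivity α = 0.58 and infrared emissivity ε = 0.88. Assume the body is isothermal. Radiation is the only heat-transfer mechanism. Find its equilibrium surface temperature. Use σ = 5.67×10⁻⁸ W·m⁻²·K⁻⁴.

At equilibrium, absorbed power = emitted power.
Absorbing cross-section = πr² = 0.1795 m²; emitting surface = 4πr² = 0.7178 m² (ratio 4).
αS·A_cross = εσ·A_surf·T⁴  ⇒  T⁴ = αS/(ε·4σ).
T⁴ = 0.580·213/(0.88·4·5.67×10⁻⁸) = 6.190×10⁸ K⁴.
T = (6.190×10⁸)^(1/4).

T ≈ 158 K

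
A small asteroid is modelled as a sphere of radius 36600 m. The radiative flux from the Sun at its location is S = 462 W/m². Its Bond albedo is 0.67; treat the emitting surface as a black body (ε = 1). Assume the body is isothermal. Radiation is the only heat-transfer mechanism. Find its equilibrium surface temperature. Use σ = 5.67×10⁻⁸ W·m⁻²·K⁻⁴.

At equilibrium, absorbed power = emitted power.
Absorbing cross-section = πr² = 4.208×10⁹ m²; emitting surface = 4πr² = 1.683×10¹⁰ m² (ratio 4).
(1−a)S·A_cross = εσ·A_surf·T⁴  ⇒  T⁴ = (1−a)S/(4σ).
T⁴ = 0.330·462/(4·5.67×10⁻⁸) = 6.722×10⁸ K⁴.
T = (6.722×10⁸)^(1/4).

T ≈ 161 K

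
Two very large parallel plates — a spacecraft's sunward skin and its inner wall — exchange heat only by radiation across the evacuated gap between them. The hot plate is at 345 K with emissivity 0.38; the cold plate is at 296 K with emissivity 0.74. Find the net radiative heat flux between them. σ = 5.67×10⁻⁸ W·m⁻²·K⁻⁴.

q ≈ 123 W/m²

For two infinite grey parallel plates, q = σ(T₁⁴ − T₂⁴)/(1/ε₁ + 1/ε₂ − 1).
T₁⁴ − T₂⁴ = 1.417×10¹⁰ − 7.677×10⁹ = 6.490×10⁹ K⁴.
1/ε₁ + 1/ε₂ − 1 = 2.632 + 1.351 − 1 = 2.983.
q = 5.67×10⁻⁸ × 6.490×10⁹ / 2.983.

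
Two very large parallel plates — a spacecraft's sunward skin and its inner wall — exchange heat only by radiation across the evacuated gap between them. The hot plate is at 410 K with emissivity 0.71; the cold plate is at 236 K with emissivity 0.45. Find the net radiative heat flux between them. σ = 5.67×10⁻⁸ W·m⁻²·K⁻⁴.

For two infinite grey parallel plates, q = σ(T₁⁴ − T₂⁴)/(1/ε₁ + 1/ε₂ − 1).
T₁⁴ − T₂⁴ = 2.826×10¹⁰ − 3.102×10⁹ = 2.516×10¹⁰ K⁴.
1/ε₁ + 1/ε₂ − 1 = 1.408 + 2.222 − 1 = 2.631.
q = 5.67×10⁻⁸ × 2.516×10¹⁰ / 2.631.

q ≈ 542 W/m²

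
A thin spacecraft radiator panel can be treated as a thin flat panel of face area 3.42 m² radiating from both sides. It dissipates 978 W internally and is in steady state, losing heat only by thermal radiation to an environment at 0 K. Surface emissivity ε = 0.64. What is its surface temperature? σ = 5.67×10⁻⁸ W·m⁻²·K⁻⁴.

Steady state: internal power = radiated power, P = εσA T⁴.
Radiating area A = 2·3.42 = 6.840 m².
T⁴ = P/(εσA) = 978/(0.64·5.67×10⁻⁸·6.840) = 3.940×10⁹ K⁴.
T = (3.940×10⁹)^(1/4).

T ≈ 251 K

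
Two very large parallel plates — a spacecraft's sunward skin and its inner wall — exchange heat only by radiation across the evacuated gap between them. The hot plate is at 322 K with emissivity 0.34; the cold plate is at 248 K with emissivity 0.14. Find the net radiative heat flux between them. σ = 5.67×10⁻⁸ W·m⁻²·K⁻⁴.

For two infinite grey parallel plates, q = σ(T₁⁴ − T₂⁴)/(1/ε₁ + 1/ε₂ − 1).
T₁⁴ − T₂⁴ = 1.075×10¹⁰ − 3.783×10⁹ = 6.968×10⁹ K⁴.
1/ε₁ + 1/ε₂ − 1 = 2.941 + 7.143 − 1 = 9.084.
q = 5.67×10⁻⁸ × 6.968×10⁹ / 9.084.

q ≈ 43.5 W/m²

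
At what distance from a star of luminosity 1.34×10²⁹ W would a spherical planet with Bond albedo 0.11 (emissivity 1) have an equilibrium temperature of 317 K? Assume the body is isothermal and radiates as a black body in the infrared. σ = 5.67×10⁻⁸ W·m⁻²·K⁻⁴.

d ≈ 2.04×10¹² m

For an isothermal black-emitting sphere, (1−a)S·πr² = σ·4πr²·T⁴ ⇒ S = 4σT⁴/(1−a).
S = 4·5.67×10⁻⁸·(317)⁴/0.890 = 2573 W/m².
Flux falls as S = L/(4πd²), so d = √(L/(4πS)) = √(1.34×10²⁹/(4π·2573)).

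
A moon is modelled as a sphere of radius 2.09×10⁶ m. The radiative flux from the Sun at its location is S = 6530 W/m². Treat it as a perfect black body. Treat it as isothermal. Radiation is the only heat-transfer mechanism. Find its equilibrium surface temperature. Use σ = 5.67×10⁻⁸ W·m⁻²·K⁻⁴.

T ≈ 412 K

At equilibrium, absorbed power = emitted power.
Absorbing cross-section = πr² = 1.372×10¹³ m²; emitting surface = 4πr² = 5.489×10¹³ m² (ratio 4).
S·A_cross = εσ·A_surf·T⁴  ⇒  T⁴ = S/(4σ).
T⁴ = 1.00·6530/(4·5.67×10⁻⁸) = 2.879×10¹⁰ K⁴.
T = (2.879×10¹⁰)^(1/4).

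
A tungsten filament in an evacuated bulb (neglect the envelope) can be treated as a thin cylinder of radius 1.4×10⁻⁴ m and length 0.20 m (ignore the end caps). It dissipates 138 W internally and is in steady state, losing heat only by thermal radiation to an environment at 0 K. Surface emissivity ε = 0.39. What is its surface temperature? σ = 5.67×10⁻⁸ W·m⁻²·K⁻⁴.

Steady state: internal power = radiated power, P = εσA T⁴.
Radiating area A = 2πrL = 1.759×10⁻⁴ m².
T⁴ = P/(εσA) = 138/(0.39·5.67×10⁻⁸·1.759×10⁻⁴) = 3.547×10¹³ K⁴.
T = (3.547×10¹³)^(1/4).

T ≈ 2440 K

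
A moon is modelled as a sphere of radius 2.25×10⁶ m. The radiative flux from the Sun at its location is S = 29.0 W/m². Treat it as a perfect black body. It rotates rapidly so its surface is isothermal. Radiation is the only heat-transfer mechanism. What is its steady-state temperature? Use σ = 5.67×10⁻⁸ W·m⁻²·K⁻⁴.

T ≈ 106 K

At equilibrium, absorbed power = emitted power.
Absorbing cross-section = πr² = 1.590×10¹³ m²; emitting surface = 4πr² = 6.362×10¹³ m² (ratio 4).
S·A_cross = εσ·A_surf·T⁴  ⇒  T⁴ = S/(4σ).
T⁴ = 1.00·29.0/(4·5.67×10⁻⁸) = 1.279×10⁸ K⁴.
T = (1.279×10⁸)^(1/4).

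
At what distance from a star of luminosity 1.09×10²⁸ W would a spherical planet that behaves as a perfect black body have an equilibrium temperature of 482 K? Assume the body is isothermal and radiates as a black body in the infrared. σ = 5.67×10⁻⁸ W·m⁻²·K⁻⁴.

d ≈ 2.66×10¹¹ m

For an isothermal black-emitting sphere, (1−a)S·πr² = σ·4πr²·T⁴ ⇒ S = 4σT⁴/(1−a).
S = 4·5.67×10⁻⁸·(482)⁴/1.00 = 12240 W/m².
Flux falls as S = L/(4πd²), so d = √(L/(4πS)) = √(1.09×10²⁸/(4π·12240)).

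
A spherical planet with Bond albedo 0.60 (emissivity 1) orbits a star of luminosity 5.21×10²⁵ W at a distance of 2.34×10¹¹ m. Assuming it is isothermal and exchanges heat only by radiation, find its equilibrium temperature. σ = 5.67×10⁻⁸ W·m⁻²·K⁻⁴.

First find the stellar flux at distance d: S = L/(4πd²) = 5.21×10²⁵/(4π·(2.34×10¹¹)²) = 75.72 W/m².
For an isothermal sphere, absorbed (1−a)S·πr² = emitted σ·4πr²·T⁴, so T⁴ = (1−a)S/(4σ).
T⁴ = 0.400·75.72/(4·5.67×10⁻⁸) = 1.335×10⁸ K⁴.

T ≈ 107 K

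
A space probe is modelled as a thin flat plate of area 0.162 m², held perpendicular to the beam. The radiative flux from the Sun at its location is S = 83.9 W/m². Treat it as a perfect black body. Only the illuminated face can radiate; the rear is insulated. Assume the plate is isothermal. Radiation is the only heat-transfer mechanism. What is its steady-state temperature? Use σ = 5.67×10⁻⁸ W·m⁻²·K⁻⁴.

T ≈ 196 K

At equilibrium, absorbed power = emitted power.
Absorbing cross-section = A = 0.1620 m²; emitting surface = A = 0.1620 m² (ratio 1).
S·A_cross = εσ·A_surf·T⁴  ⇒  T⁴ = S/(1σ).
T⁴ = 1.00·83.9/(1·5.67×10⁻⁸) = 1.480×10⁹ K⁴.
T = (1.480×10⁹)^(1/4).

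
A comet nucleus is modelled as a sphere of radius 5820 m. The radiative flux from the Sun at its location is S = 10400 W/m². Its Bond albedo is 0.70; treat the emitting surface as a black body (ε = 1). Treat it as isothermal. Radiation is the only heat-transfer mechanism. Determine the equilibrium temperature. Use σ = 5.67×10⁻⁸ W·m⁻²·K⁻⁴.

T ≈ 342 K

At equilibrium, absorbed power = emitted power.
Absorbing cross-section = πr² = 1.064×10⁸ m²; emitting surface = 4πr² = 4.257×10⁸ m² (ratio 4).
(1−a)S·A_cross = εσ·A_surf·T⁴  ⇒  T⁴ = (1−a)S/(4σ).
T⁴ = 0.300·10400/(4·5.67×10⁻⁸) = 1.376×10¹⁰ K⁴.
T = (1.376×10¹⁰)^(1/4).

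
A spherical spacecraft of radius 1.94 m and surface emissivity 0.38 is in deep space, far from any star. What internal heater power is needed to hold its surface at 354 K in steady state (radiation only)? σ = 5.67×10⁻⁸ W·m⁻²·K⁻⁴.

P = εσ·4πr²·T⁴.
4πr² = 47.29 m²; T⁴ = 1.570×10¹⁰ K⁴.
P = 0.38·5.67×10⁻⁸·47.29·1.570×10¹⁰.

P ≈ 16000 W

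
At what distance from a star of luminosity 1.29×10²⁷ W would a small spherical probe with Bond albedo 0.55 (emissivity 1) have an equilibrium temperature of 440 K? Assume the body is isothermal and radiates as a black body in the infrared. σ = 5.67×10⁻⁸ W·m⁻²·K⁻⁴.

d ≈ 7.37×10¹⁰ m

For an isothermal black-emitting sphere, (1−a)S·πr² = σ·4πr²·T⁴ ⇒ S = 4σT⁴/(1−a).
S = 4·5.67×10⁻⁸·(440)⁴/0.450 = 18890 W/m².
Flux falls as S = L/(4πd²), so d = √(L/(4πS)) = √(1.29×10²⁷/(4π·18890)).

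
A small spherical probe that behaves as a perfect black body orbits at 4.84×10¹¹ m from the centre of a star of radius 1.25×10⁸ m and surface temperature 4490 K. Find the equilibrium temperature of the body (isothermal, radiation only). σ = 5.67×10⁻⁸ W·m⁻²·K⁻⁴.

T ≈ 51.0 K

The star's surface emits σT_*⁴; at distance d the flux is S = σT_*⁴(R_*/d)².
S = 5.67×10⁻⁸·(4490)⁴·(1.25×10⁸/4.84×10¹¹)² = 1.537 W/m².
For an isothermal sphere T⁴ = (1−a)S/(4σ) = 6.777×10⁶ K⁴.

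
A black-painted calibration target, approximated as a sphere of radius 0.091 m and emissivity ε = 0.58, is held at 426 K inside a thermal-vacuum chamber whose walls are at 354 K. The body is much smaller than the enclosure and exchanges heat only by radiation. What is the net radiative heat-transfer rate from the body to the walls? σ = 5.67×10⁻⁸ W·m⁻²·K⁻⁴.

P_net ≈ 59.0 W

For a small grey body in a large enclosure: P_net = εσA(T_body⁴ − T_wall⁴).
A = 4πr² = 0.1041 m²; T_body⁴ − T_wall⁴ = 3.293×10¹⁰ − 1.570×10¹⁰ = 1.723×10¹⁰ K⁴.
|P_net| = 0.58·5.67×10⁻⁸·0.1041·1.723×10¹⁰.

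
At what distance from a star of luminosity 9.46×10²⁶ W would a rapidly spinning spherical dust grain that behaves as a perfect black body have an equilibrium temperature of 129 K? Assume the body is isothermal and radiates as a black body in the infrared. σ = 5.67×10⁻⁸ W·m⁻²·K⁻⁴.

For an isothermal black-emitting sphere, (1−a)S·πr² = σ·4πr²·T⁴ ⇒ S = 4σT⁴/(1−a).
S = 4·5.67×10⁻⁸·(129)⁴/1.00 = 62.81 W/m².
Flux falls as S = L/(4πd²), so d = √(L/(4πS)) = √(9.46×10²⁶/(4π·62.81)).

d ≈ 1.09×10¹² m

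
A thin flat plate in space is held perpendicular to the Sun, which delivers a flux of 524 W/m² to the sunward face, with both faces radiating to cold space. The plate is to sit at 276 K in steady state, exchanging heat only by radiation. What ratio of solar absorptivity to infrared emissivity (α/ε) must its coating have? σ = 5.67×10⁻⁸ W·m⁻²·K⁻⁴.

α/ε ≈ 1.26

Balance: αS·A = εσ·2A·T⁴ ⇒ α/ε = 2σT⁴/S.
α/ε = 2·5.67×10⁻⁸·(276)⁴/524 = 2·5.67×10⁻⁸·5.803×10⁹/524.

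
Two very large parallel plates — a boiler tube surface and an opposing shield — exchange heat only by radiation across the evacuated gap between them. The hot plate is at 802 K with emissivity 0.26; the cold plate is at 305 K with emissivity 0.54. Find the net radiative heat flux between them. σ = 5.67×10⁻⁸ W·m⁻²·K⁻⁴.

q ≈ 4890 W/m²

For two infinite grey parallel plates, q = σ(T₁⁴ − T₂⁴)/(1/ε₁ + 1/ε₂ − 1).
T₁⁴ − T₂⁴ = 4.137×10¹¹ − 8.654×10⁹ = 4.051×10¹¹ K⁴.
1/ε₁ + 1/ε₂ − 1 = 3.846 + 1.852 − 1 = 4.698.
q = 5.67×10⁻⁸ × 4.051×10¹¹ / 4.698.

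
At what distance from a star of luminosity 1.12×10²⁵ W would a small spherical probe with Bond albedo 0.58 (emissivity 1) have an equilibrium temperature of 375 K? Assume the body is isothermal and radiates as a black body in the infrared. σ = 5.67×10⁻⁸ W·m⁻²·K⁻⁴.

For an isothermal black-emitting sphere, (1−a)S·πr² = σ·4πr²·T⁴ ⇒ S = 4σT⁴/(1−a).
S = 4·5.67×10⁻⁸·(375)⁴/0.420 = 10680 W/m².
Flux falls as S = L/(4πd²), so d = √(L/(4πS)) = √(1.12×10²⁵/(4π·10680)).

d ≈ 9.14×10⁹ m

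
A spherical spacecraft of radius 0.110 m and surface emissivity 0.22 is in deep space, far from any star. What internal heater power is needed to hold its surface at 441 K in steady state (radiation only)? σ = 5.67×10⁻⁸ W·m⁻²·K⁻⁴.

P ≈ 71.7 W

P = εσ·4πr²·T⁴.
4πr² = 0.1521 m²; T⁴ = 3.782×10¹⁰ K⁴.
P = 0.22·5.67×10⁻⁸·0.1521·3.782×10¹⁰.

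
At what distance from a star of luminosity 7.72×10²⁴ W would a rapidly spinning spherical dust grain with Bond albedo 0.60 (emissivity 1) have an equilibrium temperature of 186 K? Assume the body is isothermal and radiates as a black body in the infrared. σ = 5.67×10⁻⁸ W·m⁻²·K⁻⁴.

d ≈ 3.01×10¹⁰ m

For an isothermal black-emitting sphere, (1−a)S·πr² = σ·4πr²·T⁴ ⇒ S = 4σT⁴/(1−a).
S = 4·5.67×10⁻⁸·(186)⁴/0.400 = 678.6 W/m².
Flux falls as S = L/(4πd²), so d = √(L/(4πS)) = √(7.72×10²⁴/(4π·678.6)).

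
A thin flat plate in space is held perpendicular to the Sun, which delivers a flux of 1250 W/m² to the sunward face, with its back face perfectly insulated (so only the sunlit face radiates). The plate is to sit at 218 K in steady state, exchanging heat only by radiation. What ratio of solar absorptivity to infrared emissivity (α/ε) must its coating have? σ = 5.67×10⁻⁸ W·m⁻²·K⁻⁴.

α/ε ≈ 0.102

Balance: αS·A = εσ·1A·T⁴ ⇒ α/ε = σT⁴/S.
α/ε = 5.67×10⁻⁸·(218)⁴/1250 = 5.67×10⁻⁸·2.259×10⁹/1250.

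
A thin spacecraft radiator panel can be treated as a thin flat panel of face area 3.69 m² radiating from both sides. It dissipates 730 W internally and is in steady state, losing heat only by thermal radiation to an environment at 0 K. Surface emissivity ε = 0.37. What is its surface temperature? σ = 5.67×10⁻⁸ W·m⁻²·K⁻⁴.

T ≈ 262 K

Steady state: internal power = radiated power, P = εσA T⁴.
Radiating area A = 2·3.69 = 7.380 m².
T⁴ = P/(εσA) = 730/(0.37·5.67×10⁻⁸·7.380) = 4.715×10⁹ K⁴.
T = (4.715×10⁹)^(1/4).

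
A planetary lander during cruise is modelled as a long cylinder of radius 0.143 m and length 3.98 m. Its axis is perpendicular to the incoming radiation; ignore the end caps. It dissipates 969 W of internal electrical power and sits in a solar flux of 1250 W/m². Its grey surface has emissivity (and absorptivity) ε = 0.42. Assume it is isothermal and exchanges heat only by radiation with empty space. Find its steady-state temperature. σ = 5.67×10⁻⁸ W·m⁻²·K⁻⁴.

At steady state, absorbed solar power + internal power = radiated power.
Absorbed: α·S·A_cross = 0.42·1250·1.138 = 597.6 W (cross-section 2rL).
Total input = 597.6 + 969 = 1567 W.
Radiated: εσ·A_surf·T⁴ with A_surf = 2πrL = 3.576 m².
T⁴ = 1567/(0.42·5.67×10⁻⁸·3.576) = 1.840×10¹⁰ K⁴.

T ≈ 368 K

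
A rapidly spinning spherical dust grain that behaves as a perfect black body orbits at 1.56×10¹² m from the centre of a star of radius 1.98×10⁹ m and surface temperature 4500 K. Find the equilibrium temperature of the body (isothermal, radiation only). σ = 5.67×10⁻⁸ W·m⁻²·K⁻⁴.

T ≈ 113 K

The star's surface emits σT_*⁴; at distance d the flux is S = σT_*⁴(R_*/d)².
S = 5.67×10⁻⁸·(4500)⁴·(1.98×10⁹/1.56×10¹²)² = 37.46 W/m².
For an isothermal sphere T⁴ = (1−a)S/(4σ) = 1.651×10⁸ K⁴.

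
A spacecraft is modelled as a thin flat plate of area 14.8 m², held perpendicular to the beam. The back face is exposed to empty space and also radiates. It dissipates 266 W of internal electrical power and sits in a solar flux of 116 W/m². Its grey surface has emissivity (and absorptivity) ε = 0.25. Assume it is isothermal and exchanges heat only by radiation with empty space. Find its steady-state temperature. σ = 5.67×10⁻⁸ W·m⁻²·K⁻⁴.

T ≈ 202 K

At steady state, absorbed solar power + internal power = radiated power.
Absorbed: α·S·A_cross = 0.25·116·14.80 = 429.2 W (cross-section A).
Total input = 429.2 + 266 = 695.2 W.
Radiated: εσ·A_surf·T⁴ with A_surf = 2A = 29.60 m².
T⁴ = 695.2/(0.25·5.67×10⁻⁸·29.60) = 1.657×10⁹ K⁴.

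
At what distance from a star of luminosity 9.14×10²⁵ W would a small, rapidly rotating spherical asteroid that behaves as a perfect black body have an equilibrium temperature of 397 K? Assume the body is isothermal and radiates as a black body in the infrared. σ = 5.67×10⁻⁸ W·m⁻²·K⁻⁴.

For an isothermal black-emitting sphere, (1−a)S·πr² = σ·4πr²·T⁴ ⇒ S = 4σT⁴/(1−a).
S = 4·5.67×10⁻⁸·(397)⁴/1.00 = 5634 W/m².
Flux falls as S = L/(4πd²), so d = √(L/(4πS)) = √(9.14×10²⁵/(4π·5634)).

d ≈ 3.59×10¹⁰ m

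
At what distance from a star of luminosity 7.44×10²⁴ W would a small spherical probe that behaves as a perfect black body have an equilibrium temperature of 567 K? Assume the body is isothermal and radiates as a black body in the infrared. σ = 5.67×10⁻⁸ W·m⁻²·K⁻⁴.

For an isothermal black-emitting sphere, (1−a)S·πr² = σ·4πr²·T⁴ ⇒ S = 4σT⁴/(1−a).
S = 4·5.67×10⁻⁸·(567)⁴/1.00 = 23440 W/m².
Flux falls as S = L/(4πd²), so d = √(L/(4πS)) = √(7.44×10²⁴/(4π·23440)).

d ≈ 5.03×10⁹ m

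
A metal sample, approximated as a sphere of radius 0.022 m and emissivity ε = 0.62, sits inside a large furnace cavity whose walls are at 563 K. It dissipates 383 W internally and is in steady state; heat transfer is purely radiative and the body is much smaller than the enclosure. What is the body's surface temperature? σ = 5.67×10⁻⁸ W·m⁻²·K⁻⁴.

For a small grey body in a large enclosure, net radiated power = εσA(T⁴ − T_w⁴).
Steady state: P = εσA(T⁴ − T_w⁴) with A = 4πr² = 0.006082 m².
T⁴ = P/(εσA) + T_w⁴ = 383/(0.62·5.67×10⁻⁸·0.006082) + (563)⁴
    = 1.791×10¹² + 1.005×10¹¹ = 1.892×10¹² K⁴.

T ≈ 1170 K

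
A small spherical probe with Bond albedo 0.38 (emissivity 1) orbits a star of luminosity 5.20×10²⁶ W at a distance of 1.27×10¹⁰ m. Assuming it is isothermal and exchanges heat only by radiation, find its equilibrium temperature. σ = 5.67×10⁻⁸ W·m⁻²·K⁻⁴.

First find the stellar flux at distance d: S = L/(4πd²) = 5.20×10²⁶/(4π·(1.27×10¹⁰)²) = 2.566×10⁵ W/m².
For an isothermal sphere, absorbed (1−a)S·πr² = emitted σ·4πr²·T⁴, so T⁴ = (1−a)S/(4σ).
T⁴ = 0.620·2.566×10⁵/(4·5.67×10⁻⁸) = 7.013×10¹¹ K⁴.

T ≈ 915 K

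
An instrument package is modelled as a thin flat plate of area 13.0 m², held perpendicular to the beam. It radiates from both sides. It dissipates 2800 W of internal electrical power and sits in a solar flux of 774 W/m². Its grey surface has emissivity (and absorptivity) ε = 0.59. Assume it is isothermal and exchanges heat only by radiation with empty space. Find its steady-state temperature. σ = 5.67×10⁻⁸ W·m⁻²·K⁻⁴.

T ≈ 317 K

At steady state, absorbed solar power + internal power = radiated power.
Absorbed: α·S·A_cross = 0.59·774·13.00 = 5937 W (cross-section A).
Total input = 5937 + 2800 = 8737 W.
Radiated: εσ·A_surf·T⁴ with A_surf = 2A = 26.00 m².
T⁴ = 8737/(0.59·5.67×10⁻⁸·26.00) = 1.004×10¹⁰ K⁴.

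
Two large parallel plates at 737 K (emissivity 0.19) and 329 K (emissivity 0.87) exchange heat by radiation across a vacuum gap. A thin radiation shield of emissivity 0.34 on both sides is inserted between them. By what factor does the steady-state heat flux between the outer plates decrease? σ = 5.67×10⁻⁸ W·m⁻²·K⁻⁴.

Without shield: q₀ = σΔ(T⁴)/(1/ε₁+1/ε₂−1) with denominator 5.413.
With shield the two gaps are in series; the resistances add: (1/ε₁+1/ε_s−1)+(1/ε_s+1/ε₂−1) = 7.204+3.091 = 10.29.
Heat-flux ratio q₀/q = 10.29/5.413.

factor ≈ 1.90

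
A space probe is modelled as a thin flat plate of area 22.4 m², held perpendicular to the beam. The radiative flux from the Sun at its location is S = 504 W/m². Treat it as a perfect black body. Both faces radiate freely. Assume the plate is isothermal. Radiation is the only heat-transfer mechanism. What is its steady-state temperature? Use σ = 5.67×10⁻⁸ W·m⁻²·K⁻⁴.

At equilibrium, absorbed power = emitted power.
Absorbing cross-section = A = 22.40 m²; emitting surface = 2A = 44.80 m² (ratio 2).
S·A_cross = εσ·A_surf·T⁴  ⇒  T⁴ = S/(2σ).
T⁴ = 1.00·504/(2·5.67×10⁻⁸) = 4.444×10⁹ K⁴.
T = (4.444×10⁹)^(1/4).

T ≈ 258 K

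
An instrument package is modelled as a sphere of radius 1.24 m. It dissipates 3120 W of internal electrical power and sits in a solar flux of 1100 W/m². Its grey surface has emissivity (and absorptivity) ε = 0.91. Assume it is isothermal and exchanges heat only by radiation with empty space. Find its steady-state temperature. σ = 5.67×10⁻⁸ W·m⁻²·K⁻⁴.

T ≈ 299 K

At steady state, absorbed solar power + internal power = radiated power.
Absorbed: α·S·A_cross = 0.91·1100·4.831 = 4835 W (cross-section πr²).
Total input = 4835 + 3120 = 7955 W.
Radiated: εσ·A_surf·T⁴ with A_surf = 4πr² = 19.32 m².
T⁴ = 7955/(0.91·5.67×10⁻⁸·19.32) = 7.980×10⁹ K⁴.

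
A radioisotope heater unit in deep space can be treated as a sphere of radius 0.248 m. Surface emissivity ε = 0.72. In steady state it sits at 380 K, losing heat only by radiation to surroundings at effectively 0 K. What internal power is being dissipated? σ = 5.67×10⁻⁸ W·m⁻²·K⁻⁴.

P ≈ 658 W

Steady state: P = εσA T⁴.
A = 4πr² = 0.7729 m²; T⁴ = (380)⁴ = 2.085×10¹⁰ K⁴.
P = 0.72 × 5.67×10⁻⁸ × 0.7729 × 2.085×10¹⁰.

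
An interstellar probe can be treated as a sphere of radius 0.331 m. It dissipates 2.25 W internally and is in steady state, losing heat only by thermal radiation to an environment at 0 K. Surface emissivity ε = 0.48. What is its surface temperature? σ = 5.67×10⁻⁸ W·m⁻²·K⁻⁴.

Steady state: internal power = radiated power, P = εσA T⁴.
Radiating area A = 4πr² = 1.377 m².
T⁴ = P/(εσA) = 2.25/(0.48·5.67×10⁻⁸·1.377) = 6.005×10⁷ K⁴.
T = (6.005×10⁷)^(1/4).

T ≈ 88.0 K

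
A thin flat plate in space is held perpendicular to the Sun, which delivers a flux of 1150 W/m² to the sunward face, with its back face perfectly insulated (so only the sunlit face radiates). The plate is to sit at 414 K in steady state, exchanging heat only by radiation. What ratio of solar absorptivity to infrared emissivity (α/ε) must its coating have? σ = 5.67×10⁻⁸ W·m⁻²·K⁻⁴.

Balance: αS·A = εσ·1A·T⁴ ⇒ α/ε = σT⁴/S.
α/ε = 5.67×10⁻⁸·(414)⁴/1150 = 5.67×10⁻⁸·2.938×10¹⁰/1150.

α/ε ≈ 1.45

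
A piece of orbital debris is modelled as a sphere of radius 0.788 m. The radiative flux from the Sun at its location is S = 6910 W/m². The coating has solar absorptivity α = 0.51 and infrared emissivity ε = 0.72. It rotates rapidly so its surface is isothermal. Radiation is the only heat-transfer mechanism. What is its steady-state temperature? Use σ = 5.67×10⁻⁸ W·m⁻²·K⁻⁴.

At equilibrium, absorbed power = emitted power.
Absorbing cross-section = πr² = 1.951 m²; emitting surface = 4πr² = 7.803 m² (ratio 4).
αS·A_cross = εσ·A_surf·T⁴  ⇒  T⁴ = αS/(ε·4σ).
T⁴ = 0.510·6910/(0.72·4·5.67×10⁻⁸) = 2.158×10¹⁰ K⁴.
T = (2.158×10¹⁰)^(1/4).

T ≈ 383 K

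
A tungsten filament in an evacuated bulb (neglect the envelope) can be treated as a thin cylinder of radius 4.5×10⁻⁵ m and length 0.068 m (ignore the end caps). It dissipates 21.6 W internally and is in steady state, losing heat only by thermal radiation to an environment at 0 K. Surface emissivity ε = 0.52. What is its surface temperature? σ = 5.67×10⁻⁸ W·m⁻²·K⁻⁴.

Steady state: internal power = radiated power, P = εσA T⁴.
Radiating area A = 2πrL = 1.923×10⁻⁵ m².
T⁴ = P/(εσA) = 21.6/(0.52·5.67×10⁻⁸·1.923×10⁻⁵) = 3.810×10¹³ K⁴.
T = (3.810×10¹³)^(1/4).

T ≈ 2480 K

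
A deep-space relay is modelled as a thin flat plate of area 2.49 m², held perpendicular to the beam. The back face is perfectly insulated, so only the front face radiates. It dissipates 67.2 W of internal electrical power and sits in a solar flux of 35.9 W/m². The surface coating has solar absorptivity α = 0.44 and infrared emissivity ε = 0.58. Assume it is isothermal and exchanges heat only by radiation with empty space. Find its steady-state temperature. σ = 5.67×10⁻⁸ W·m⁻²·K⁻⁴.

At steady state, absorbed solar power + internal power = radiated power.
Absorbed: α·S·A_cross = 0.44·35.9·2.490 = 39.33 W (cross-section A).
Total input = 39.33 + 67.2 = 106.5 W.
Radiated: εσ·A_surf·T⁴ with A_surf = A = 2.490 m².
T⁴ = 106.5/(0.58·5.67×10⁻⁸·2.490) = 1.301×10⁹ K⁴.

T ≈ 190 K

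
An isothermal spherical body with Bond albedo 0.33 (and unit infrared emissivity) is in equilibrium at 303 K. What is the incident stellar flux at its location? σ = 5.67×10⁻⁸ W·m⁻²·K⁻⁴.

(1−a)S·πr² = σ·4πr²·T⁴ ⇒ S = 4σT⁴/(1−a).
S = 4·5.67×10⁻⁸·8.429×10⁹/0.670.

S ≈ 2850 W/m²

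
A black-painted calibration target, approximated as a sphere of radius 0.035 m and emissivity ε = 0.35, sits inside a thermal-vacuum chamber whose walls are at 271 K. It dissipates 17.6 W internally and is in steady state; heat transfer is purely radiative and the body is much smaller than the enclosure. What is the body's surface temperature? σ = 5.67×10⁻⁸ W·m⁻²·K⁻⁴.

For a small grey body in a large enclosure, net radiated power = εσA(T⁴ − T_w⁴).
Steady state: P = εσA(T⁴ − T_w⁴) with A = 4πr² = 0.01539 m².
T⁴ = P/(εσA) + T_w⁴ = 17.6/(0.35·5.67×10⁻⁸·0.01539) + (271)⁴
    = 5.761×10¹⁰ + 5.394×10⁹ = 6.301×10¹⁰ K⁴.

T ≈ 501 K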